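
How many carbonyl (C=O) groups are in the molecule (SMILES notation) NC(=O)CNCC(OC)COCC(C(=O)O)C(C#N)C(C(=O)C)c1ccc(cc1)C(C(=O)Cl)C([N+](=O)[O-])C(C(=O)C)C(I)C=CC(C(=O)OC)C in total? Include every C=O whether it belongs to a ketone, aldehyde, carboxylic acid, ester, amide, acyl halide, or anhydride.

H2NCO: amide, 1 C=O (running total 1).
CH(COOH): carboxylic acid, 1 C=O (running total 2).
CH(COCH3): ketone, 1 C=O (running total 3).
CH(COCl): acyl halide, 1 C=O (running total 4).
CH(COCH3): ketone, 1 C=O (running total 5).
CH(COOCH3): ester, 1 C=O (running total 6).

6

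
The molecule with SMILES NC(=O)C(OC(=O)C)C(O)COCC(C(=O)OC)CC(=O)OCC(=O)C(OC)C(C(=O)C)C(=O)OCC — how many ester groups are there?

–C(=O)NH2: carbonyl C bonded to C and to N → amide (the N is not a separate amine).
pendant –OC(=O)CH3: an acyloxy group → ester.
–OH on an sp³ carbon → alcohol (secondary).
C–O–C with sp³ carbons on both sides and no adjacent C=O → ether.
pendant –COOCH3: carbonyl C bonded to C and –OCH3 → ester.
–C(=O)–O–C with C on the carbonyl side → ester.
–C(=O)– with carbon on both sides → ketone.
pendant –OCH3: C–O–C with sp³ C, no adjacent C=O → ether.
pendant –COCH3: carbonyl C bonded to two carbons → ketone.
–C(=O)OCH2CH3: carbonyl C bonded to C and to –OEt → ester.
Ester appears at: CH(OCOCH3), CH(COOCH3), CH2COOCH2, COOCH2CH3 → 4.

4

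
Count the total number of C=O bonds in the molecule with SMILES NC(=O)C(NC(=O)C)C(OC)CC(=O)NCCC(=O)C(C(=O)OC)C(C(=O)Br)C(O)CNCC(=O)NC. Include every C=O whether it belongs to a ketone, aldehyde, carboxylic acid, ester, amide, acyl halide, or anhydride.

7

H2NCO: amide, 1 C=O (running total 1).
CH(NHCOCH3): amide, 1 C=O (running total 2).
CH2CONHCH2: amide, 1 C=O (running total 3).
CO: ketone, 1 C=O (running total 4).
CH(COOCH3): ester, 1 C=O (running total 5).
CH(COBr): acyl halide, 1 C=O (running total 6).
CONHCH3: amide, 1 C=O (running total 7).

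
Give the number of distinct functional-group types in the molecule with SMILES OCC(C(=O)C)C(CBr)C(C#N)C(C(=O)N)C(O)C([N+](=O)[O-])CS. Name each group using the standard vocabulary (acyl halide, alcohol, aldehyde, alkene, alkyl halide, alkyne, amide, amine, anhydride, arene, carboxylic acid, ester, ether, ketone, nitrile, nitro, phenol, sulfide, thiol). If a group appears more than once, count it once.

HO– on an sp³ carbon → alcohol.
pendant –COCH3: carbonyl C bonded to two carbons → ketone.
pendant –CH2X: halogen on sp³ carbon → alkyl halide.
pendant –C≡N: nitrile.
pendant –CONH2: carbonyl C bonded to C and N → amide.
–OH on an sp³ carbon → alcohol (secondary).
–NO2 on an sp³ carbon → nitro (the N=O is not a carbonyl).
–SH on an sp³ carbon → thiol.
Distinct types present: alcohol, alkyl halide, amide, ketone, nitrile, nitro, thiol.

7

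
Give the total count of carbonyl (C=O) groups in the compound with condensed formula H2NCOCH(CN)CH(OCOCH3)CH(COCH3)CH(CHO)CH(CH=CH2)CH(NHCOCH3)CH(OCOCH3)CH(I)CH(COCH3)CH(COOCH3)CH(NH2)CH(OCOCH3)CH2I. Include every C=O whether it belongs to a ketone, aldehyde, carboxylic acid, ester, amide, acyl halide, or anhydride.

9

H2NCO: amide, 1 C=O (running total 1).
CH(OCOCH3): ester, 1 C=O (running total 2).
CH(COCH3): ketone, 1 C=O (running total 3).
CH(CHO): aldehyde, 1 C=O (running total 4).
CH(NHCOCH3): amide, 1 C=O (running total 5).
CH(OCOCH3): ester, 1 C=O (running total 6).
CH(COCH3): ketone, 1 C=O (running total 7).
CH(COOCH3): ester, 1 C=O (running total 8).
CH(OCOCH3): ester, 1 C=O (running total 9).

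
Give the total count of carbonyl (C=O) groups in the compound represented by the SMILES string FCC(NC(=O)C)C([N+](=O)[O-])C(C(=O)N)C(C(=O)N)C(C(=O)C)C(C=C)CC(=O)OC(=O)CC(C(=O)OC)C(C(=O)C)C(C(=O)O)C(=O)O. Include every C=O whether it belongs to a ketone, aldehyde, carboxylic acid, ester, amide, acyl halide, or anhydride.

CH(NHCOCH3): amide, 1 C=O (running total 1).
CH(CONH2): amide, 1 C=O (running total 2).
CH(CONH2): amide, 1 C=O (running total 3).
CH(COCH3): ketone, 1 C=O (running total 4).
CH2CO-O-COCH2: anhydride, 2 C=O (running total 6).
CH(COOCH3): ester, 1 C=O (running total 7).
CH(COCH3): ketone, 1 C=O (running total 8).
CH(COOH): carboxylic acid, 1 C=O (running total 9).
COOH: carboxylic acid, 1 C=O (running total 10).

10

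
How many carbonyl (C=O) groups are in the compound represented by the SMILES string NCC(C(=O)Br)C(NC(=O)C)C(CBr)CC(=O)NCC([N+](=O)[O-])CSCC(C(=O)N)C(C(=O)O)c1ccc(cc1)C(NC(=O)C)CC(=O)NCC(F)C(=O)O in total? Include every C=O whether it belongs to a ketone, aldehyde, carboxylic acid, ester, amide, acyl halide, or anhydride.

8

CH(COBr): acyl halide, 1 C=O (running total 1).
CH(NHCOCH3): amide, 1 C=O (running total 2).
CH2CONHCH2: amide, 1 C=O (running total 3).
CH(CONH2): amide, 1 C=O (running total 4).
CH(COOH): carboxylic acid, 1 C=O (running total 5).
CH(NHCOCH3): amide, 1 C=O (running total 6).
CH2CONHCH2: amide, 1 C=O (running total 7).
COOH: carboxylic acid, 1 C=O (running total 8).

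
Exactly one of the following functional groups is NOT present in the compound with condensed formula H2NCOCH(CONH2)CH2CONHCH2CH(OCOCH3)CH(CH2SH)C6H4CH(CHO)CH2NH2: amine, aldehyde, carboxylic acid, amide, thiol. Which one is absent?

amide: present (H2NCO — –C(=O)NH2: carbonyl C bonded to C and to N → amide (the N is not a separate amine)).
thiol: present (CH(CH2SH) — pendant –CH2SH → thiol).
amine: present (CH2NH2 — –NH2 on an sp³ carbon with no adjacent C=O → amine).
aldehyde: present (CH(CHO) — pendant –CHO: carbonyl C bonded to C and H → aldehyde).
carboxylic acid: absent. In CH(OCOCH3), the acyl oxygen is bonded to carbon (–O–C), not to H, so this is an ester. In each of H2NCO, CH(CONH2) and CH2CONHCH2, the carbonyl is bonded to nitrogen, not to –OH; that is an amide.

carboxylic acid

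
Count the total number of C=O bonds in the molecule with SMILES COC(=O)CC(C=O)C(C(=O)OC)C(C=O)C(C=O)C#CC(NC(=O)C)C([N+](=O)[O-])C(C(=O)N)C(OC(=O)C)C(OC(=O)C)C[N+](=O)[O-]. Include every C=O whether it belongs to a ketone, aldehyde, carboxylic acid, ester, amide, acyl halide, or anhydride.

CH3OOC: ester, 1 C=O (running total 1).
CH(CHO): aldehyde, 1 C=O (running total 2).
CH(COOCH3): ester, 1 C=O (running total 3).
CH(CHO): aldehyde, 1 C=O (running total 4).
CH(CHO): aldehyde, 1 C=O (running total 5).
CH(NHCOCH3): amide, 1 C=O (running total 6).
CH(CONH2): amide, 1 C=O (running total 7).
CH(OCOCH3): ester, 1 C=O (running total 8).
CH(OCOCH3): ester, 1 C=O (running total 9).

9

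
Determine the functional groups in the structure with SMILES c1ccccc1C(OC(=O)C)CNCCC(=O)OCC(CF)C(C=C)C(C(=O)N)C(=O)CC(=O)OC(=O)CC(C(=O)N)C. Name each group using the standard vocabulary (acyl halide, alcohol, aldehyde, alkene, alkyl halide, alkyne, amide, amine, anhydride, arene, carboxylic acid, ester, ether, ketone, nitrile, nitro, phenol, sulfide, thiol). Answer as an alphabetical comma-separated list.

alkene, alkyl halide, amide, amine, anhydride, arene, ester, ketone

Taking each segment in turn:
  C6H5: C6H5– phenyl ring → arene.
  CH(OCOCH3): pendant –OC(=O)CH3: an acyloxy group → ester.
  CH2NHCH2: C–N–C with sp³ carbons and no adjacent C=O → amine (secondary).
  CH2COOCH2: –C(=O)–O–C with C on the carbonyl side → ester.
  CH(CH2F): pendant –CH2X: halogen on sp³ carbon → alkyl halide.
  CH(CH=CH2): pendant –CH=CH2: C=C double bond → alkene.
  CH(CONH2): pendant –CONH2: carbonyl C bonded to C and N → amide.
  CO: –C(=O)– with carbon on both sides → ketone.
  CH2CO-O-COCH2: two acyl groups sharing one oxygen, –C(=O)–O–C(=O)– → anhydride.
  CH(CONH2): pendant –CONH2: carbonyl C bonded to C and N → amide.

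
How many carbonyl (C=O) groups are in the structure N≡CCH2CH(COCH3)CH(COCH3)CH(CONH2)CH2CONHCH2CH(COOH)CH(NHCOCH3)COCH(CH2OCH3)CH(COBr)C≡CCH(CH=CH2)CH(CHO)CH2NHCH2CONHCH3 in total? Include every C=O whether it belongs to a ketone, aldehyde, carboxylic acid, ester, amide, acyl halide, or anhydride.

CH(COCH3): ketone, 1 C=O (running total 1).
CH(COCH3): ketone, 1 C=O (running total 2).
CH(CONH2): amide, 1 C=O (running total 3).
CH2CONHCH2: amide, 1 C=O (running total 4).
CH(COOH): carboxylic acid, 1 C=O (running total 5).
CH(NHCOCH3): amide, 1 C=O (running total 6).
CO: ketone, 1 C=O (running total 7).
CH(COBr): acyl halide, 1 C=O (running total 8).
CH(CHO): aldehyde, 1 C=O (running total 9).
CONHCH3: amide, 1 C=O (running total 10).

10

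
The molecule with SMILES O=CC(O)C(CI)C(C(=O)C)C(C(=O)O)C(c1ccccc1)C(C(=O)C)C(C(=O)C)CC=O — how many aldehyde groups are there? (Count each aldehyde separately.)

2

Taking each segment in turn:
  OHC: terminal –CHO: carbonyl C bonded to H and C → aldehyde.
  CH(OH): –OH on an sp³ carbon → alcohol (secondary).
  CH(CH2I): pendant –CH2X: halogen on sp³ carbon → alkyl halide.
  CH(COCH3): pendant –COCH3: carbonyl C bonded to two carbons → ketone.
  CH(COOH): pendant –COOH: carbonyl C bonded to C and –OH → carboxylic acid.
  CH(C6H5): pendant –C6H5: benzene ring → arene.
  CH(COCH3): pendant –COCH3: carbonyl C bonded to two carbons → ketone.
  CH(COCH3): pendant –COCH3: carbonyl C bonded to two carbons → ketone.
  CHO: terminal –CHO: carbonyl C bonded to H and C → aldehyde.
Aldehyde appears at: OHC, CHO → 2.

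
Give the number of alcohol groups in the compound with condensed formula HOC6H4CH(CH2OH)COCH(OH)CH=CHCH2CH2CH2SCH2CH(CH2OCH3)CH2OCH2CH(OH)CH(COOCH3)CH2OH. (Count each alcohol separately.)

–OH attached directly to an aromatic ring → phenol (not alcohol); the ring itself is an arene.
pendant –CH2OH on an sp³ backbone C → alcohol.
–C(=O)– with carbon on both sides → ketone.
–OH on an sp³ carbon → alcohol (secondary).
C=C double bond → alkene.
C–S–C linkage → sulfide (thioether).
pendant –CH2OCH3: C–O–C linkage → ether.
C–O–C with sp³ carbons on both sides and no adjacent C=O → ether.
–OH on an sp³ carbon → alcohol (secondary).
pendant –COOCH3: carbonyl C bonded to C and –OCH3 → ester.
–OH on an sp³ carbon → alcohol.
Alcohol appears at: CH(CH2OH), CH(OH), CH(OH), CH2OH → 4.

4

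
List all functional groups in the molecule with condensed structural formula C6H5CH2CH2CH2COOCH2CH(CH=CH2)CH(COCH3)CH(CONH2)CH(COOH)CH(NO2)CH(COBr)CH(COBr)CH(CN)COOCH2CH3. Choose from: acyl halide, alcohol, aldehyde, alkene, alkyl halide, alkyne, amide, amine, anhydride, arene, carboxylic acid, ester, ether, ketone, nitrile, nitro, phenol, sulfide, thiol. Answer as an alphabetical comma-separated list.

acyl halide, alkene, amide, arene, carboxylic acid, ester, ketone, nitrile, nitro

Taking each segment in turn:
  C6H5: C6H5– phenyl ring → arene.
  CH2COOCH2: –C(=O)–O–C with C on the carbonyl side → ester.
  CH(CH=CH2): pendant –CH=CH2: C=C double bond → alkene.
  CH(COCH3): pendant –COCH3: carbonyl C bonded to two carbons → ketone.
  CH(CONH2): pendant –CONH2: carbonyl C bonded to C and N → amide.
  CH(COOH): pendant –COOH: carbonyl C bonded to C and –OH → carboxylic acid.
  CH(NO2): –NO2 on an sp³ carbon → nitro (the N=O is not a carbonyl).
  CH(COBr): pendant –C(=O)X: carbonyl C bonded to C and halogen → acyl halide.
  CH(COBr): pendant –C(=O)X: carbonyl C bonded to C and halogen → acyl halide.
  CH(CN): pendant –C≡N: nitrile.
  COOCH2CH3: –C(=O)OCH2CH3: carbonyl C bonded to C and to –OEt → ester.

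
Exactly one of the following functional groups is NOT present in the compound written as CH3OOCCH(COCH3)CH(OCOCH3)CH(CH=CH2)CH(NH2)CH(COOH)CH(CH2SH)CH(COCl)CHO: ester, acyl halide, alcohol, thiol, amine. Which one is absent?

acyl halide: present (CH(COCl) — pendant –C(=O)X: carbonyl C bonded to C and halogen → acyl halide).
ester: present (CH3OOC — CH3O–C(=O)–: carbonyl C bonded to C and to –OCH3 → ester (not ketone + ether)).
thiol: present (CH(CH2SH) — pendant –CH2SH → thiol).
amine: present (CH(NH2) — –NH2 on an sp³ carbon with no adjacent C=O → amine).
alcohol: absent. In CH(COOH), the –OH sits on a carbonyl carbon, making it part of a carboxylic acid, not an alcohol.

alcohol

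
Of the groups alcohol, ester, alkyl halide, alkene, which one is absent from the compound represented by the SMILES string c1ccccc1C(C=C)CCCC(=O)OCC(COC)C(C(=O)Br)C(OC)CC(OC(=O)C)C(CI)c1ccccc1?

alcohol

ester: present (CH2COOCH2 — –C(=O)–O–C with C on the carbonyl side → ester).
alkene: present (CH(CH=CH2) — pendant –CH=CH2: C=C double bond → alkene).
alkyl halide: present (CH(CH2I) — pendant –CH2X: halogen on sp³ carbon → alkyl halide).
alcohol: no segment matches this pattern.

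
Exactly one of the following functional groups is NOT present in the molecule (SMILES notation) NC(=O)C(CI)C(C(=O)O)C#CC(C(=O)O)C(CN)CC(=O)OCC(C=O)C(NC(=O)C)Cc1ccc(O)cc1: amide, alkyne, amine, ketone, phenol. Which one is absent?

amine: present (CH(CH2NH2) — pendant –CH2NH2: N on sp³ C, no adjacent C=O → amine).
alkyne: present (C≡C — C≡C triple bond → alkyne).
phenol: present (C6H4OH — –OH attached directly to an aromatic ring → phenol (not alcohol); the ring itself is an arene).
amide: present (H2NCO — –C(=O)NH2: carbonyl C bonded to C and to N → amide (the N is not a separate amine)).
ketone: absent. In CH2COOCH2, the C=O is bonded to an –O–C group, which defines an ester, not a ketone. In each of H2NCO and CH(NHCOCH3), the C=O is bonded to nitrogen, which defines an amide, not a ketone. In CH(COOH), the C=O bears an –OH, making it a carboxylic acid rather than a ketone. In CH(CHO), the carbonyl carbon carries an H, so it is an aldehyde, not a ketone.

ketone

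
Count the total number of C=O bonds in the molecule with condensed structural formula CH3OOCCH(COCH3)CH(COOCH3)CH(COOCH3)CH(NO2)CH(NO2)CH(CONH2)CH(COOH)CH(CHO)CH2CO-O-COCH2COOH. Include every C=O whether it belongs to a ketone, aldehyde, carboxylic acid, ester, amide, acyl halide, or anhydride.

CH3OOC: ester, 1 C=O (running total 1).
CH(COCH3): ketone, 1 C=O (running total 2).
CH(COOCH3): ester, 1 C=O (running total 3).
CH(COOCH3): ester, 1 C=O (running total 4).
CH(CONH2): amide, 1 C=O (running total 5).
CH(COOH): carboxylic acid, 1 C=O (running total 6).
CH(CHO): aldehyde, 1 C=O (running total 7).
CH2CO-O-COCH2: anhydride, 2 C=O (running total 9).
COOH: carboxylic acid, 1 C=O (running total 10).

10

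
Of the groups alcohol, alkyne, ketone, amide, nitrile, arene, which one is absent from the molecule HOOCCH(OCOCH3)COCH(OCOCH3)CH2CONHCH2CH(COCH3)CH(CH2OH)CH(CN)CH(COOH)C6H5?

alkyne

alcohol: present (CH(CH2OH) — pendant –CH2OH on an sp³ backbone C → alcohol).
arene: present (C6H5 — –C6H5 phenyl ring → arene).
amide: present (CH2CONHCH2 — –C(=O)–N– linkage → amide (the N is not an amine)).
nitrile: present (CH(CN) — pendant –C≡N: nitrile).
ketone: present (CO — –C(=O)– with carbon on both sides → ketone).
alkyne: absent. In CH(CN), the triple bond is C≡N, not C≡C, so it is a nitrile.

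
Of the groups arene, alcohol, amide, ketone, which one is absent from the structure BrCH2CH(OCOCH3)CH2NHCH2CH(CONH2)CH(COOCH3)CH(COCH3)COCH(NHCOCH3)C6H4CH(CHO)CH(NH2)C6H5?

amide: present (CH(CONH2) — pendant –CONH2: carbonyl C bonded to C and N → amide).
arene: present (C6H4 — para-disubstituted benzene ring → arene).
ketone: present (CH(COCH3) — pendant –COCH3: carbonyl C bonded to two carbons → ketone).
alcohol: no segment matches this pattern.

alcohol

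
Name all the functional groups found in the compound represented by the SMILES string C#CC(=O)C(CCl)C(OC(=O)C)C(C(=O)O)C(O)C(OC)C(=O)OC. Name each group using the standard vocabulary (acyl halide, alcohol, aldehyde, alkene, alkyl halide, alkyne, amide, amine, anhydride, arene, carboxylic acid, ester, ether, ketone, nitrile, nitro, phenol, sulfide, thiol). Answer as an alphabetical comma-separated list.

Taking each segment in turn:
  HC≡C: C≡C triple bond → alkyne.
  CO: –C(=O)– with carbon on both sides → ketone.
  CH(CH2Cl): pendant –CH2X: halogen on sp³ carbon → alkyl halide.
  CH(OCOCH3): pendant –OC(=O)CH3: an acyloxy group → ester.
  CH(COOH): pendant –COOH: carbonyl C bonded to C and –OH → carboxylic acid.
  CH(OH): –OH on an sp³ carbon → alcohol (secondary).
  CH(OCH3): pendant –OCH3: C–O–C with sp³ C, no adjacent C=O → ether.
  COOCH3: –C(=O)OCH3: carbonyl C bonded to C and to –OCH3 → ester (not ketone + ether).

alcohol, alkyl halide, alkyne, carboxylic acid, ester, ether, ketone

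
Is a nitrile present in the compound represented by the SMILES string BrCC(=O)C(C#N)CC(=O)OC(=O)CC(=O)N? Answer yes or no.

Working along the chain:
  BrCH2: halogen on an sp³ carbon → alkyl halide.
  CO: –C(=O)– with carbon on both sides → ketone.
  CH(CN): pendant –C≡N: nitrile.
  CH2CO-O-COCH2: two acyl groups sharing one oxygen, –C(=O)–O–C(=O)– → anhydride.
  CONH2: –C(=O)NH2: carbonyl C bonded to C and to N → amide (the N is not a separate amine).
The CH(CN) segment supplies the nitrile: pendant –C≡N: nitrile.

yes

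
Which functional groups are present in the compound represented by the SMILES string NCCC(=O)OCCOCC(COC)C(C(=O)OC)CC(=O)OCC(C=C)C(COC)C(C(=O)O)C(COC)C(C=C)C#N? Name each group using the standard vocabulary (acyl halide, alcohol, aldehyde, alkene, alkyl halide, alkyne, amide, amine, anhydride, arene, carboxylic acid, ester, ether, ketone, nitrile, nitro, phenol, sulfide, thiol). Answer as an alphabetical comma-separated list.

alkene, amine, carboxylic acid, ester, ether, nitrile

–NH2 on an sp³ carbon with no adjacent C=O → amine.
–C(=O)–O–C with C on the carbonyl side → ester.
C–O–C with sp³ carbons on both sides and no adjacent C=O → ether.
pendant –CH2OCH3: C–O–C linkage → ether.
pendant –COOCH3: carbonyl C bonded to C and –OCH3 → ester.
–C(=O)–O–C with C on the carbonyl side → ester.
pendant –CH=CH2: C=C double bond → alkene.
pendant –CH2OCH3: C–O–C linkage → ether.
pendant –COOH: carbonyl C bonded to C and –OH → carboxylic acid.
pendant –CH2OCH3: C–O–C linkage → ether.
pendant –CH=CH2: C=C double bond → alkene.
–C≡N: carbon triple-bonded to nitrogen → nitrile.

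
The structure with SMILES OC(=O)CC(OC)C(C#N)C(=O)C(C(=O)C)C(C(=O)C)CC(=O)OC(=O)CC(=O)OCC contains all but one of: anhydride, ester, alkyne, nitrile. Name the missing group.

ester: present (COOCH2CH3 — –C(=O)OCH2CH3: carbonyl C bonded to C and to –OEt → ester).
anhydride: present (CH2CO-O-COCH2 — two acyl groups sharing one oxygen, –C(=O)–O–C(=O)– → anhydride).
nitrile: present (CH(CN) — pendant –C≡N: nitrile).
alkyne: absent. In CH(CN), the triple bond is C≡N, not C≡C, so it is a nitrile.

alkyne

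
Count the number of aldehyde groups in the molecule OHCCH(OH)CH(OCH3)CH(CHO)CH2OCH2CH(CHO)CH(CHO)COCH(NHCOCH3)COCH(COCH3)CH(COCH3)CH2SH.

terminal –CHO: carbonyl C bonded to H and C → aldehyde.
–OH on an sp³ carbon → alcohol (secondary).
pendant –OCH3: C–O–C with sp³ C, no adjacent C=O → ether.
pendant –CHO: carbonyl C bonded to C and H → aldehyde.
C–O–C with sp³ carbons on both sides and no adjacent C=O → ether.
pendant –CHO: carbonyl C bonded to C and H → aldehyde.
pendant –CHO: carbonyl C bonded to C and H → aldehyde.
–C(=O)– with carbon on both sides → ketone.
pendant –NHC(=O)CH3: N bonded to a carbonyl → amide (not amine).
–C(=O)– with carbon on both sides → ketone.
pendant –COCH3: carbonyl C bonded to two carbons → ketone.
pendant –COCH3: carbonyl C bonded to two carbons → ketone.
–SH on an sp³ carbon → thiol.
Aldehyde appears at: OHC, CH(CHO), CH(CHO), CH(CHO) → 4.

4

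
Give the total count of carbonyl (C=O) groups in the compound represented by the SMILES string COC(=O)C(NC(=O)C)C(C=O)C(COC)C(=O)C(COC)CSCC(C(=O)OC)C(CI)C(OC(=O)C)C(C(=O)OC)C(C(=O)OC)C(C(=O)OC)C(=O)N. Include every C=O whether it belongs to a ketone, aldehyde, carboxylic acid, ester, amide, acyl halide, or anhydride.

CH3OOC: ester, 1 C=O (running total 1).
CH(NHCOCH3): amide, 1 C=O (running total 2).
CH(CHO): aldehyde, 1 C=O (running total 3).
CO: ketone, 1 C=O (running total 4).
CH(COOCH3): ester, 1 C=O (running total 5).
CH(OCOCH3): ester, 1 C=O (running total 6).
CH(COOCH3): ester, 1 C=O (running total 7).
CH(COOCH3): ester, 1 C=O (running total 8).
CH(COOCH3): ester, 1 C=O (running total 9).
CONH2: amide, 1 C=O (running total 10).

10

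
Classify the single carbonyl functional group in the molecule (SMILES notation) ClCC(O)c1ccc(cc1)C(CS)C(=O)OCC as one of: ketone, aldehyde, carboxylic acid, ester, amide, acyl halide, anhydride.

ester

The carbonyl is in the COOCH2CH3 segment: –C(=O)OCH2CH3: carbonyl C bonded to C and to –OEt → ester.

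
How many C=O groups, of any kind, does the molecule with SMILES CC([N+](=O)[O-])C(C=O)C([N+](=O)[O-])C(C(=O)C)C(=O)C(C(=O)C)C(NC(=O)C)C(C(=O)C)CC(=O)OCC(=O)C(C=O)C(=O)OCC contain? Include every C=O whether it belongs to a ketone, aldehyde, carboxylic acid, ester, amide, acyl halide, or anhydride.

10

CH(CHO): aldehyde, 1 C=O (running total 1).
CH(COCH3): ketone, 1 C=O (running total 2).
CO: ketone, 1 C=O (running total 3).
CH(COCH3): ketone, 1 C=O (running total 4).
CH(NHCOCH3): amide, 1 C=O (running total 5).
CH(COCH3): ketone, 1 C=O (running total 6).
CH2COOCH2: ester, 1 C=O (running total 7).
CO: ketone, 1 C=O (running total 8).
CH(CHO): aldehyde, 1 C=O (running total 9).
COOCH2CH3: ester, 1 C=O (running total 10).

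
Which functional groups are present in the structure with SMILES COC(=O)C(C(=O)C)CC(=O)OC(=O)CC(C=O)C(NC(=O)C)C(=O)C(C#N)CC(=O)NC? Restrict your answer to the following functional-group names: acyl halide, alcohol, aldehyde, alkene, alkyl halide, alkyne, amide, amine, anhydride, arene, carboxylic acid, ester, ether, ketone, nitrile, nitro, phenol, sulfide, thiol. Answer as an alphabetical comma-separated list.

aldehyde, amide, anhydride, ester, ketone, nitrile

Taking each segment in turn:
  CH3OOC: CH3O–C(=O)–: carbonyl C bonded to C and to –OCH3 → ester (not ketone + ether).
  CH(COCH3): pendant –COCH3: carbonyl C bonded to two carbons → ketone.
  CH2CO-O-COCH2: two acyl groups sharing one oxygen, –C(=O)–O–C(=O)– → anhydride.
  CH(CHO): pendant –CHO: carbonyl C bonded to C and H → aldehyde.
  CH(NHCOCH3): pendant –NHC(=O)CH3: N bonded to a carbonyl → amide (not amine).
  CO: –C(=O)– with carbon on both sides → ketone.
  CH(CN): pendant –C≡N: nitrile.
  CONHCH3: –C(=O)NHCH3: carbonyl C bonded to C and to N → amide (the N is not an amine).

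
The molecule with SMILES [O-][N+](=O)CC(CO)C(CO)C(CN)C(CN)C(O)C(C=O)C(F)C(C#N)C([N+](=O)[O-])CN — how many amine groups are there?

3

Working along the chain:
  O2NCH2: –NO2 on carbon → nitro group.
  CH(CH2OH): pendant –CH2OH on an sp³ backbone C → alcohol.
  CH(CH2OH): pendant –CH2OH on an sp³ backbone C → alcohol.
  CH(CH2NH2): pendant –CH2NH2: N on sp³ C, no adjacent C=O → amine.
  CH(CH2NH2): pendant –CH2NH2: N on sp³ C, no adjacent C=O → amine.
  CH(OH): –OH on an sp³ carbon → alcohol (secondary).
  CH(CHO): pendant –CHO: carbonyl C bonded to C and H → aldehyde.
  CH(F): halogen on an sp³ carbon → alkyl halide.
  CH(CN): pendant –C≡N: nitrile.
  CH(NO2): –NO2 on an sp³ carbon → nitro (the N=O is not a carbonyl).
  CH2NH2: –NH2 on an sp³ carbon with no adjacent C=O → amine.
Amine appears at: CH(CH2NH2), CH(CH2NH2), CH2NH2 → 3.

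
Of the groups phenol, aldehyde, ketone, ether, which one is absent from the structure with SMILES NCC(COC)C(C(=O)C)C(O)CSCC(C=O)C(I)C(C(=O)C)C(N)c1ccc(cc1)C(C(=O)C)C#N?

phenol

aldehyde: present (CH(CHO) — pendant –CHO: carbonyl C bonded to C and H → aldehyde).
ketone: present (CH(COCH3) — pendant –COCH3: carbonyl C bonded to two carbons → ketone).
ether: present (CH(CH2OCH3) — pendant –CH2OCH3: C–O–C linkage → ether).
phenol: absent. In CH(OH), the –OH is on an sp³ carbon, not on an aromatic ring, so it is an alcohol.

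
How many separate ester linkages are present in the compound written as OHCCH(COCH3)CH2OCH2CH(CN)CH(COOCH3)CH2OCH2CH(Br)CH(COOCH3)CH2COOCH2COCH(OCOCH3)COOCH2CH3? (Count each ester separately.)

5

Working along the chain:
  OHC: terminal –CHO: carbonyl C bonded to H and C → aldehyde.
  CH(COCH3): pendant –COCH3: carbonyl C bonded to two carbons → ketone.
  CH2OCH2: C–O–C with sp³ carbons on both sides and no adjacent C=O → ether.
  CH(CN): pendant –C≡N: nitrile.
  CH(COOCH3): pendant –COOCH3: carbonyl C bonded to C and –OCH3 → ester.
  CH2OCH2: C–O–C with sp³ carbons on both sides and no adjacent C=O → ether.
  CH(Br): halogen on an sp³ carbon → alkyl halide.
  CH(COOCH3): pendant –COOCH3: carbonyl C bonded to C and –OCH3 → ester.
  CH2COOCH2: –C(=O)–O–C with C on the carbonyl side → ester.
  CO: –C(=O)– with carbon on both sides → ketone.
  CH(OCOCH3): pendant –OC(=O)CH3: an acyloxy group → ester.
  COOCH2CH3: –C(=O)OCH2CH3: carbonyl C bonded to C and to –OEt → ester.
Ester appears at: CH(COOCH3), CH(COOCH3), CH2COOCH2, CH(OCOCH3), COOCH2CH3 → 5.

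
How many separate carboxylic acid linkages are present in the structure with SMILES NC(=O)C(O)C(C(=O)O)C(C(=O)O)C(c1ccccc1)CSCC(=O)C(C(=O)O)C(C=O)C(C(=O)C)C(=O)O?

4

Reading the structure from left to right:
  H2NCO: –C(=O)NH2: carbonyl C bonded to C and to N → amide (the N is not a separate amine).
  CH(OH): –OH on an sp³ carbon → alcohol (secondary).
  CH(COOH): pendant –COOH: carbonyl C bonded to C and –OH → carboxylic acid.
  CH(COOH): pendant –COOH: carbonyl C bonded to C and –OH → carboxylic acid.
  CH(C6H5): pendant –C6H5: benzene ring → arene.
  CH2SCH2: C–S–C linkage → sulfide (thioether).
  CO: –C(=O)– with carbon on both sides → ketone.
  CH(COOH): pendant –COOH: carbonyl C bonded to C and –OH → carboxylic acid.
  CH(CHO): pendant –CHO: carbonyl C bonded to C and H → aldehyde.
  CH(COCH3): pendant –COCH3: carbonyl C bonded to two carbons → ketone.
  COOH: –COOH: carbonyl C bonded to –OH and C → carboxylic acid (the –OH is not a separate alcohol).
Carboxylic acid appears at: CH(COOH), CH(COOH), CH(COOH), COOH → 4.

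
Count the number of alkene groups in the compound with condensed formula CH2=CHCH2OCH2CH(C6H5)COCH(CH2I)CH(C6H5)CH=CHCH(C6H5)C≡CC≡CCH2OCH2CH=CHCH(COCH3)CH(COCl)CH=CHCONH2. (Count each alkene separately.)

Reading the structure from left to right:
  CH2=CH: C=C double bond → alkene.
  CH2OCH2: C–O–C with sp³ carbons on both sides and no adjacent C=O → ether.
  CH(C6H5): pendant –C6H5: benzene ring → arene.
  CO: –C(=O)– with carbon on both sides → ketone.
  CH(CH2I): pendant –CH2X: halogen on sp³ carbon → alkyl halide.
  CH(C6H5): pendant –C6H5: benzene ring → arene.
  CH=CH: C=C double bond → alkene.
  CH(C6H5): pendant –C6H5: benzene ring → arene.
  C≡C: C≡C triple bond → alkyne.
  C≡C: C≡C triple bond → alkyne.
  CH2OCH2: C–O–C with sp³ carbons on both sides and no adjacent C=O → ether.
  CH=CH: C=C double bond → alkene.
  CH(COCH3): pendant –COCH3: carbonyl C bonded to two carbons → ketone.
  CH(COCl): pendant –C(=O)X: carbonyl C bonded to C and halogen → acyl halide.
  CH=CH: C=C double bond → alkene.
  CONH2: –C(=O)NH2: carbonyl C bonded to C and to N → amide (the N is not a separate amine).
Alkene appears at: CH2=CH, CH=CH, CH=CH, CH=CH → 4.

4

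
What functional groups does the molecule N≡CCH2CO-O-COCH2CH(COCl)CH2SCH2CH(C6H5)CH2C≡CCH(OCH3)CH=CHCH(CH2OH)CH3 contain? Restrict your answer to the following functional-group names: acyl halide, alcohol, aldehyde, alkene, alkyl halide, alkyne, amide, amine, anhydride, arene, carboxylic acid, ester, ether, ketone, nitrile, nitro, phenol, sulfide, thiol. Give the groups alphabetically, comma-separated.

acyl halide, alcohol, alkene, alkyne, anhydride, arene, ether, nitrile, sulfide

Taking each segment in turn:
  N≡C: N≡C–: carbon triple-bonded to nitrogen → nitrile.
  CH2CO-O-COCH2: two acyl groups sharing one oxygen, –C(=O)–O–C(=O)– → anhydride.
  CH(COCl): pendant –C(=O)X: carbonyl C bonded to C and halogen → acyl halide.
  CH2SCH2: C–S–C linkage → sulfide (thioether).
  CH(C6H5): pendant –C6H5: benzene ring → arene.
  C≡C: C≡C triple bond → alkyne.
  CH(OCH3): pendant –OCH3: C–O–C with sp³ C, no adjacent C=O → ether.
  CH=CH: C=C double bond → alkene.
  CH(CH2OH): pendant –CH2OH on an sp³ backbone C → alcohol.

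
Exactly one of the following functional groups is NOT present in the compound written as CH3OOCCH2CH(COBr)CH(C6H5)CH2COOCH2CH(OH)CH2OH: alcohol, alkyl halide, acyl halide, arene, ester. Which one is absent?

alcohol: present (CH(OH) — –OH on an sp³ carbon → alcohol (secondary)).
acyl halide: present (CH(COBr) — pendant –C(=O)X: carbonyl C bonded to C and halogen → acyl halide).
ester: present (CH3OOC — CH3O–C(=O)–: carbonyl C bonded to C and to –OCH3 → ester (not ketone + ether)).
arene: present (CH(C6H5) — pendant –C6H5: benzene ring → arene).
alkyl halide: absent. In CH(COBr), the halogen is on a carbonyl carbon, which makes it an acyl halide, not an alkyl halide.

alkyl halide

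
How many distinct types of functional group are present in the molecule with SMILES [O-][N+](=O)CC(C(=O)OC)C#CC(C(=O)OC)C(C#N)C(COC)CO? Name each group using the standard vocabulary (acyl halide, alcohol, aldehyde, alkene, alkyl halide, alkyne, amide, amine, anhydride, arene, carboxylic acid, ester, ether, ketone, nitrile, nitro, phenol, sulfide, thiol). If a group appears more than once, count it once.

6

Working along the chain:
  O2NCH2: –NO2 on carbon → nitro group.
  CH(COOCH3): pendant –COOCH3: carbonyl C bonded to C and –OCH3 → ester.
  C≡C: C≡C triple bond → alkyne.
  CH(COOCH3): pendant –COOCH3: carbonyl C bonded to C and –OCH3 → ester.
  CH(CN): pendant –C≡N: nitrile.
  CH(CH2OCH3): pendant –CH2OCH3: C–O–C linkage → ether.
  CH2OH: –OH on an sp³ carbon → alcohol.
Distinct types present: alcohol, alkyne, ester, ether, nitrile, nitro.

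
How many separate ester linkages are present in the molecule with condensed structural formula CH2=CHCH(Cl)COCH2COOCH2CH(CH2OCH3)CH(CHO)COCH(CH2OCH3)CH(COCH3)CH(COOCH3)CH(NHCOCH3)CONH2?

Taking each segment in turn:
  CH2=CH: C=C double bond → alkene.
  CH(Cl): halogen on an sp³ carbon → alkyl halide.
  CO: –C(=O)– with carbon on both sides → ketone.
  CH2COOCH2: –C(=O)–O–C with C on the carbonyl side → ester.
  CH(CH2OCH3): pendant –CH2OCH3: C–O–C linkage → ether.
  CH(CHO): pendant –CHO: carbonyl C bonded to C and H → aldehyde.
  CO: –C(=O)– with carbon on both sides → ketone.
  CH(CH2OCH3): pendant –CH2OCH3: C–O–C linkage → ether.
  CH(COCH3): pendant –COCH3: carbonyl C bonded to two carbons → ketone.
  CH(COOCH3): pendant –COOCH3: carbonyl C bonded to C and –OCH3 → ester.
  CH(NHCOCH3): pendant –NHC(=O)CH3: N bonded to a carbonyl → amide (not amine).
  CONH2: –C(=O)NH2: carbonyl C bonded to C and to N → amide (the N is not a separate amine).
Ester appears at: CH2COOCH2, CH(COOCH3) → 2.

2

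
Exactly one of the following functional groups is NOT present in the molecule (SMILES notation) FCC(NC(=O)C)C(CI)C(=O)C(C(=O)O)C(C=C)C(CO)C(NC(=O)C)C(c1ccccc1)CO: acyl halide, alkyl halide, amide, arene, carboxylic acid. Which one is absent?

acyl halide

alkyl halide: present (FCH2 — halogen on an sp³ carbon → alkyl halide).
amide: present (CH(NHCOCH3) — pendant –NHC(=O)CH3: N bonded to a carbonyl → amide (not amine)).
arene: present (CH(C6H5) — pendant –C6H5: benzene ring → arene).
carboxylic acid: present (CH(COOH) — pendant –COOH: carbonyl C bonded to C and –OH → carboxylic acid).
acyl halide: no segment matches this pattern.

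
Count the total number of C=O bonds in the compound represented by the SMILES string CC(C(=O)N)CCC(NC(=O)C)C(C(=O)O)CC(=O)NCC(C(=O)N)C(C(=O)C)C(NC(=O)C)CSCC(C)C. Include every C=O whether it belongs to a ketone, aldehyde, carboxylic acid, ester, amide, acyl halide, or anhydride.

CH(CONH2): amide, 1 C=O (running total 1).
CH(NHCOCH3): amide, 1 C=O (running total 2).
CH(COOH): carboxylic acid, 1 C=O (running total 3).
CH2CONHCH2: amide, 1 C=O (running total 4).
CH(CONH2): amide, 1 C=O (running total 5).
CH(COCH3): ketone, 1 C=O (running total 6).
CH(NHCOCH3): amide, 1 C=O (running total 7).

7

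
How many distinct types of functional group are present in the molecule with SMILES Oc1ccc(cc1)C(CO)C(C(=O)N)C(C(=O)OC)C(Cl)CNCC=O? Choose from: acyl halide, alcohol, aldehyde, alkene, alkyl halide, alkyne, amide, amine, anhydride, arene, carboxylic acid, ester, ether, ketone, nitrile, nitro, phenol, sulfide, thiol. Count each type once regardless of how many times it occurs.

8

Working along the chain:
  HOC6H4: –OH attached directly to an aromatic ring → phenol (not alcohol); the ring itself is an arene.
  CH(CH2OH): pendant –CH2OH on an sp³ backbone C → alcohol.
  CH(CONH2): pendant –CONH2: carbonyl C bonded to C and N → amide.
  CH(COOCH3): pendant –COOCH3: carbonyl C bonded to C and –OCH3 → ester.
  CH(Cl): halogen on an sp³ carbon → alkyl halide.
  CH2NHCH2: C–N–C with sp³ carbons and no adjacent C=O → amine (secondary).
  CHO: terminal –CHO: carbonyl C bonded to H and C → aldehyde.
Distinct types present: alcohol, aldehyde, alkyl halide, amide, amine, arene, ester, phenol.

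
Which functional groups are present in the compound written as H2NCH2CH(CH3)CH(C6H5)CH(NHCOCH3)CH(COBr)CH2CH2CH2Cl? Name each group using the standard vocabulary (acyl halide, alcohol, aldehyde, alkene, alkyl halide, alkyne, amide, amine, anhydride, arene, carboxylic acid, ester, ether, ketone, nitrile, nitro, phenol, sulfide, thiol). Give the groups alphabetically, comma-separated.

acyl halide, alkyl halide, amide, amine, arene

–NH2 on an sp³ carbon with no adjacent C=O → amine.
pendant –C6H5: benzene ring → arene.
pendant –NHC(=O)CH3: N bonded to a carbonyl → amide (not amine).
pendant –C(=O)X: carbonyl C bonded to C and halogen → acyl halide.
halogen on an sp³ carbon → alkyl halide.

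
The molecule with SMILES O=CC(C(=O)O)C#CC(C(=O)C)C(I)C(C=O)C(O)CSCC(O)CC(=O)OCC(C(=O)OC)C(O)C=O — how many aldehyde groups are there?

Reading the structure from left to right:
  OHC: terminal –CHO: carbonyl C bonded to H and C → aldehyde.
  CH(COOH): pendant –COOH: carbonyl C bonded to C and –OH → carboxylic acid.
  C≡C: C≡C triple bond → alkyne.
  CH(COCH3): pendant –COCH3: carbonyl C bonded to two carbons → ketone.
  CH(I): halogen on an sp³ carbon → alkyl halide.
  CH(CHO): pendant –CHO: carbonyl C bonded to C and H → aldehyde.
  CH(OH): –OH on an sp³ carbon → alcohol (secondary).
  CH2SCH2: C–S–C linkage → sulfide (thioether).
  CH(OH): –OH on an sp³ carbon → alcohol (secondary).
  CH2COOCH2: –C(=O)–O–C with C on the carbonyl side → ester.
  CH(COOCH3): pendant –COOCH3: carbonyl C bonded to C and –OCH3 → ester.
  CH(OH): –OH on an sp³ carbon → alcohol (secondary).
  CHO: terminal –CHO: carbonyl C bonded to H and C → aldehyde.
Aldehyde appears at: OHC, CH(CHO), CHO → 3.

3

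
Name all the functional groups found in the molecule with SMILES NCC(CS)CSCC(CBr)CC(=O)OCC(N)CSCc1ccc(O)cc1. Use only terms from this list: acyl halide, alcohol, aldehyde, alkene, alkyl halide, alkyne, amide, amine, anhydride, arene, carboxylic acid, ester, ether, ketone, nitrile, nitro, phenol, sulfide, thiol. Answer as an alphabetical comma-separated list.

alkyl halide, amine, arene, ester, phenol, sulfide, thiol

Taking each segment in turn:
  H2NCH2: –NH2 on an sp³ carbon with no adjacent C=O → amine.
  CH(CH2SH): pendant –CH2SH → thiol.
  CH2SCH2: C–S–C linkage → sulfide (thioether).
  CH(CH2Br): pendant –CH2X: halogen on sp³ carbon → alkyl halide.
  CH2COOCH2: –C(=O)–O–C with C on the carbonyl side → ester.
  CH(NH2): –NH2 on an sp³ carbon with no adjacent C=O → amine.
  CH2SCH2: C–S–C linkage → sulfide (thioether).
  C6H4OH: –OH attached directly to an aromatic ring → phenol (not alcohol); the ring itself is an arene.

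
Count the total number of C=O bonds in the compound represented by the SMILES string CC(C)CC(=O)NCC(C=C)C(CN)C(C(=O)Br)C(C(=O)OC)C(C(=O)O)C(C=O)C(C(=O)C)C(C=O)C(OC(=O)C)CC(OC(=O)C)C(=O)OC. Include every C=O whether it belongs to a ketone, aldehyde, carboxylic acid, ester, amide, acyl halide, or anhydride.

10

CH2CONHCH2: amide, 1 C=O (running total 1).
CH(COBr): acyl halide, 1 C=O (running total 2).
CH(COOCH3): ester, 1 C=O (running total 3).
CH(COOH): carboxylic acid, 1 C=O (running total 4).
CH(CHO): aldehyde, 1 C=O (running total 5).
CH(COCH3): ketone, 1 C=O (running total 6).
CH(CHO): aldehyde, 1 C=O (running total 7).
CH(OCOCH3): ester, 1 C=O (running total 8).
CH(OCOCH3): ester, 1 C=O (running total 9).
COOCH3: ester, 1 C=O (running total 10).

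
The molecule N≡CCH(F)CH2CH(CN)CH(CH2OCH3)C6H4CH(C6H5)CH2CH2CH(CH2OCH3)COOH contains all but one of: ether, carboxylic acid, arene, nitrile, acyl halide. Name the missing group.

nitrile: present (N≡C — N≡C–: carbon triple-bonded to nitrogen → nitrile).
carboxylic acid: present (COOH — –COOH: carbonyl C bonded to –OH and C → carboxylic acid (the –OH is not a separate alcohol)).
ether: present (CH(CH2OCH3) — pendant –CH2OCH3: C–O–C linkage → ether).
arene: present (C6H4 — para-disubstituted benzene ring → arene).
acyl halide: no segment matches this pattern.

acyl halide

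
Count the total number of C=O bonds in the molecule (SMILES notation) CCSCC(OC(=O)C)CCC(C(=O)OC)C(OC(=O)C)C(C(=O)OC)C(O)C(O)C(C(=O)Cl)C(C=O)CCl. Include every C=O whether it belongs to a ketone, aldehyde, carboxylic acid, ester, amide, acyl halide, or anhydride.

6

CH(OCOCH3): ester, 1 C=O (running total 1).
CH(COOCH3): ester, 1 C=O (running total 2).
CH(OCOCH3): ester, 1 C=O (running total 3).
CH(COOCH3): ester, 1 C=O (running total 4).
CH(COCl): acyl halide, 1 C=O (running total 5).
CH(CHO): aldehyde, 1 C=O (running total 6).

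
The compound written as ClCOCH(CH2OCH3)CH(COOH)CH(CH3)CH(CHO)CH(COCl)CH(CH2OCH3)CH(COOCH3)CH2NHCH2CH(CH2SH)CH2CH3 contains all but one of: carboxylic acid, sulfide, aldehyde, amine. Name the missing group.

carboxylic acid: present (CH(COOH) — pendant –COOH: carbonyl C bonded to C and –OH → carboxylic acid).
aldehyde: present (CH(CHO) — pendant –CHO: carbonyl C bonded to C and H → aldehyde).
amine: present (CH2NHCH2 — C–N–C with sp³ carbons and no adjacent C=O → amine (secondary)).
sulfide: no segment matches this pattern.

sulfide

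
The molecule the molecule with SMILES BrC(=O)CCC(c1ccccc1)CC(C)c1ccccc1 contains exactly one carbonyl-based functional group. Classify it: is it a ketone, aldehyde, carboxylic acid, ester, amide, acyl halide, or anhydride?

The carbonyl is in the BrCO segment: –C(=O)Br: carbonyl C bonded to C and to a halogen → acyl halide (not alkyl halide).

acyl halide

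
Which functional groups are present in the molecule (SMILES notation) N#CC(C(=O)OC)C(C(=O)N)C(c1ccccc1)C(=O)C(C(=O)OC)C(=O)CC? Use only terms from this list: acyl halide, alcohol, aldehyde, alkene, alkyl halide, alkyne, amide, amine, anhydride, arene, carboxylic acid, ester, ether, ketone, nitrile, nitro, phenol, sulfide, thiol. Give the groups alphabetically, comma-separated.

amide, arene, ester, ketone, nitrile

Working along the chain:
  N≡C: N≡C–: carbon triple-bonded to nitrogen → nitrile.
  CH(COOCH3): pendant –COOCH3: carbonyl C bonded to C and –OCH3 → ester.
  CH(CONH2): pendant –CONH2: carbonyl C bonded to C and N → amide.
  CH(C6H5): pendant –C6H5: benzene ring → arene.
  CO: –C(=O)– with carbon on both sides → ketone.
  CH(COOCH3): pendant –COOCH3: carbonyl C bonded to C and –OCH3 → ester.
  CO: –C(=O)– with carbon on both sides → ketone.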